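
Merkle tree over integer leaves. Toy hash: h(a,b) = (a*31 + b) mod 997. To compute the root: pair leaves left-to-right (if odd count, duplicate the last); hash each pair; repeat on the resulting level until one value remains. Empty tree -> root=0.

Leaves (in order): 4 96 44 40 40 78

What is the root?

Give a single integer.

L0: [4, 96, 44, 40, 40, 78]
L1: h(4,96)=(4*31+96)%997=220 h(44,40)=(44*31+40)%997=407 h(40,78)=(40*31+78)%997=321 -> [220, 407, 321]
L2: h(220,407)=(220*31+407)%997=248 h(321,321)=(321*31+321)%997=302 -> [248, 302]
L3: h(248,302)=(248*31+302)%997=14 -> [14]

Answer: 14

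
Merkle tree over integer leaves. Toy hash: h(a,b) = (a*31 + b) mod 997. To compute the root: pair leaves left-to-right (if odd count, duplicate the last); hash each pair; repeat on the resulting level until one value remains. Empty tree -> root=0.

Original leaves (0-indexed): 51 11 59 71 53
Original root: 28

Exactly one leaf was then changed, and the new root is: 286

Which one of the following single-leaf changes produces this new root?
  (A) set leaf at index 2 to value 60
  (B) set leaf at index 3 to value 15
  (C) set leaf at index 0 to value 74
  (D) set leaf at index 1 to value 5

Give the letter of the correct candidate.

Answer: B

Derivation:
Original leaves: [51, 11, 59, 71, 53]
Target new root: 286
Try each candidate change and compute the resulting root:
Candidate A: set leaf[2] = 60 -> leaves = [51, 11, 60, 71, 53]
  L0: [51, 11, 60, 71, 53]
  L1: h(51,11)=(51*31+11)%997=595 h(60,71)=(60*31+71)%997=934 h(53,53)=(53*31+53)%997=699 -> [595, 934, 699]
  L2: h(595,934)=(595*31+934)%997=436 h(699,699)=(699*31+699)%997=434 -> [436, 434]
  L3: h(436,434)=(436*31+434)%997=989 -> [989]
  root = 989 != target 286
Candidate B: set leaf[3] = 15 -> leaves = [51, 11, 59, 15, 53]
  L0: [51, 11, 59, 15, 53]
  L1: h(51,11)=(51*31+11)%997=595 h(59,15)=(59*31+15)%997=847 h(53,53)=(53*31+53)%997=699 -> [595, 847, 699]
  L2: h(595,847)=(595*31+847)%997=349 h(699,699)=(699*31+699)%997=434 -> [349, 434]
  L3: h(349,434)=(349*31+434)%997=286 -> [286]
  root = 286 == target 286  ** MATCH **
Candidate C: set leaf[0] = 74 -> leaves = [74, 11, 59, 71, 53]
  L0: [74, 11, 59, 71, 53]
  L1: h(74,11)=(74*31+11)%997=311 h(59,71)=(59*31+71)%997=903 h(53,53)=(53*31+53)%997=699 -> [311, 903, 699]
  L2: h(311,903)=(311*31+903)%997=574 h(699,699)=(699*31+699)%997=434 -> [574, 434]
  L3: h(574,434)=(574*31+434)%997=282 -> [282]
  root = 282 != target 286
Candidate D: set leaf[1] = 5 -> leaves = [51, 5, 59, 71, 53]
  L0: [51, 5, 59, 71, 53]
  L1: h(51,5)=(51*31+5)%997=589 h(59,71)=(59*31+71)%997=903 h(53,53)=(53*31+53)%997=699 -> [589, 903, 699]
  L2: h(589,903)=(589*31+903)%997=219 h(699,699)=(699*31+699)%997=434 -> [219, 434]
  L3: h(219,434)=(219*31+434)%997=244 -> [244]
  root = 244 != target 286
Candidate B produces the target root.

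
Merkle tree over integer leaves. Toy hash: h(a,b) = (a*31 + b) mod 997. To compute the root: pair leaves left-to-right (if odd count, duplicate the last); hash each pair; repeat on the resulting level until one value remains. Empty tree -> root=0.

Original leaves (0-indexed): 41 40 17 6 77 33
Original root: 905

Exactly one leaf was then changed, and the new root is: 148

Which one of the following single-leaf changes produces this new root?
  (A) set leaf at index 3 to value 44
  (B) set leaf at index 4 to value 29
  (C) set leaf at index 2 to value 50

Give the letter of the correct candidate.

Original leaves: [41, 40, 17, 6, 77, 33]
Target new root: 148
Try each candidate change and compute the resulting root:
Candidate A: set leaf[3] = 44 -> leaves = [41, 40, 17, 44, 77, 33]
  L0: [41, 40, 17, 44, 77, 33]
  L1: h(41,40)=(41*31+40)%997=314 h(17,44)=(17*31+44)%997=571 h(77,33)=(77*31+33)%997=426 -> [314, 571, 426]
  L2: h(314,571)=(314*31+571)%997=335 h(426,426)=(426*31+426)%997=671 -> [335, 671]
  L3: h(335,671)=(335*31+671)%997=89 -> [89]
  root = 89 != target 148
Candidate B: set leaf[4] = 29 -> leaves = [41, 40, 17, 6, 29, 33]
  L0: [41, 40, 17, 6, 29, 33]
  L1: h(41,40)=(41*31+40)%997=314 h(17,6)=(17*31+6)%997=533 h(29,33)=(29*31+33)%997=932 -> [314, 533, 932]
  L2: h(314,533)=(314*31+533)%997=297 h(932,932)=(932*31+932)%997=911 -> [297, 911]
  L3: h(297,911)=(297*31+911)%997=148 -> [148]
  root = 148 == target 148  ** MATCH **
Candidate C: set leaf[2] = 50 -> leaves = [41, 40, 50, 6, 77, 33]
  L0: [41, 40, 50, 6, 77, 33]
  L1: h(41,40)=(41*31+40)%997=314 h(50,6)=(50*31+6)%997=559 h(77,33)=(77*31+33)%997=426 -> [314, 559, 426]
  L2: h(314,559)=(314*31+559)%997=323 h(426,426)=(426*31+426)%997=671 -> [323, 671]
  L3: h(323,671)=(323*31+671)%997=714 -> [714]
  root = 714 != target 148
Candidate B produces the target root.

Answer: B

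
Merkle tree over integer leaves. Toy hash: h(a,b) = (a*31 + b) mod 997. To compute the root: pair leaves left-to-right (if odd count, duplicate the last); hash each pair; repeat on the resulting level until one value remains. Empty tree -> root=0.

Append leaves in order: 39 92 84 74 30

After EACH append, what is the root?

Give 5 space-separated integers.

After append 39 (leaves=[39]):
  L0: [39]
  root=39
After append 92 (leaves=[39, 92]):
  L0: [39, 92]
  L1: h(39,92)=(39*31+92)%997=304 -> [304]
  root=304
After append 84 (leaves=[39, 92, 84]):
  L0: [39, 92, 84]
  L1: h(39,92)=(39*31+92)%997=304 h(84,84)=(84*31+84)%997=694 -> [304, 694]
  L2: h(304,694)=(304*31+694)%997=148 -> [148]
  root=148
After append 74 (leaves=[39, 92, 84, 74]):
  L0: [39, 92, 84, 74]
  L1: h(39,92)=(39*31+92)%997=304 h(84,74)=(84*31+74)%997=684 -> [304, 684]
  L2: h(304,684)=(304*31+684)%997=138 -> [138]
  root=138
After append 30 (leaves=[39, 92, 84, 74, 30]):
  L0: [39, 92, 84, 74, 30]
  L1: h(39,92)=(39*31+92)%997=304 h(84,74)=(84*31+74)%997=684 h(30,30)=(30*31+30)%997=960 -> [304, 684, 960]
  L2: h(304,684)=(304*31+684)%997=138 h(960,960)=(960*31+960)%997=810 -> [138, 810]
  L3: h(138,810)=(138*31+810)%997=103 -> [103]
  root=103

Answer: 39 304 148 138 103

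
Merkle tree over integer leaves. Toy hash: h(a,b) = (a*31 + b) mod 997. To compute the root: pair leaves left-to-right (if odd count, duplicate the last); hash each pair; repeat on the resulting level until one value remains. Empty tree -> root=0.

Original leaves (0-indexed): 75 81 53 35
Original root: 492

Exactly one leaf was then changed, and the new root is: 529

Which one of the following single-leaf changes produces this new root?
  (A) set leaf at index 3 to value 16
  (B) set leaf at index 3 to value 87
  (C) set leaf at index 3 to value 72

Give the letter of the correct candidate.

Answer: C

Derivation:
Original leaves: [75, 81, 53, 35]
Target new root: 529
Try each candidate change and compute the resulting root:
Candidate A: set leaf[3] = 16 -> leaves = [75, 81, 53, 16]
  L0: [75, 81, 53, 16]
  L1: h(75,81)=(75*31+81)%997=412 h(53,16)=(53*31+16)%997=662 -> [412, 662]
  L2: h(412,662)=(412*31+662)%997=473 -> [473]
  root = 473 != target 529
Candidate B: set leaf[3] = 87 -> leaves = [75, 81, 53, 87]
  L0: [75, 81, 53, 87]
  L1: h(75,81)=(75*31+81)%997=412 h(53,87)=(53*31+87)%997=733 -> [412, 733]
  L2: h(412,733)=(412*31+733)%997=544 -> [544]
  root = 544 != target 529
Candidate C: set leaf[3] = 72 -> leaves = [75, 81, 53, 72]
  L0: [75, 81, 53, 72]
  L1: h(75,81)=(75*31+81)%997=412 h(53,72)=(53*31+72)%997=718 -> [412, 718]
  L2: h(412,718)=(412*31+718)%997=529 -> [529]
  root = 529 == target 529  ** MATCH **
Candidate C produces the target root.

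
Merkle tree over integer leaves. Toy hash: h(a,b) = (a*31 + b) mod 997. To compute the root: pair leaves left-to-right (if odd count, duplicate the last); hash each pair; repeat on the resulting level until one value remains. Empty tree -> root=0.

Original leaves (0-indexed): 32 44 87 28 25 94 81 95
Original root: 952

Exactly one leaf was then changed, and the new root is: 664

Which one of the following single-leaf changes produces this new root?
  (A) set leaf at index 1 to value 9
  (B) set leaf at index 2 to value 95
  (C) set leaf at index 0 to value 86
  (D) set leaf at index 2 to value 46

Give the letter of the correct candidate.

Answer: B

Derivation:
Original leaves: [32, 44, 87, 28, 25, 94, 81, 95]
Target new root: 664
Try each candidate change and compute the resulting root:
Candidate A: set leaf[1] = 9 -> leaves = [32, 9, 87, 28, 25, 94, 81, 95]
  L0: [32, 9, 87, 28, 25, 94, 81, 95]
  L1: h(32,9)=(32*31+9)%997=4 h(87,28)=(87*31+28)%997=731 h(25,94)=(25*31+94)%997=869 h(81,95)=(81*31+95)%997=612 -> [4, 731, 869, 612]
  L2: h(4,731)=(4*31+731)%997=855 h(869,612)=(869*31+612)%997=632 -> [855, 632]
  L3: h(855,632)=(855*31+632)%997=218 -> [218]
  root = 218 != target 664
Candidate B: set leaf[2] = 95 -> leaves = [32, 44, 95, 28, 25, 94, 81, 95]
  L0: [32, 44, 95, 28, 25, 94, 81, 95]
  L1: h(32,44)=(32*31+44)%997=39 h(95,28)=(95*31+28)%997=979 h(25,94)=(25*31+94)%997=869 h(81,95)=(81*31+95)%997=612 -> [39, 979, 869, 612]
  L2: h(39,979)=(39*31+979)%997=194 h(869,612)=(869*31+612)%997=632 -> [194, 632]
  L3: h(194,632)=(194*31+632)%997=664 -> [664]
  root = 664 == target 664  ** MATCH **
Candidate C: set leaf[0] = 86 -> leaves = [86, 44, 87, 28, 25, 94, 81, 95]
  L0: [86, 44, 87, 28, 25, 94, 81, 95]
  L1: h(86,44)=(86*31+44)%997=716 h(87,28)=(87*31+28)%997=731 h(25,94)=(25*31+94)%997=869 h(81,95)=(81*31+95)%997=612 -> [716, 731, 869, 612]
  L2: h(716,731)=(716*31+731)%997=993 h(869,612)=(869*31+612)%997=632 -> [993, 632]
  L3: h(993,632)=(993*31+632)%997=508 -> [508]
  root = 508 != target 664
Candidate D: set leaf[2] = 46 -> leaves = [32, 44, 46, 28, 25, 94, 81, 95]
  L0: [32, 44, 46, 28, 25, 94, 81, 95]
  L1: h(32,44)=(32*31+44)%997=39 h(46,28)=(46*31+28)%997=457 h(25,94)=(25*31+94)%997=869 h(81,95)=(81*31+95)%997=612 -> [39, 457, 869, 612]
  L2: h(39,457)=(39*31+457)%997=669 h(869,612)=(869*31+612)%997=632 -> [669, 632]
  L3: h(669,632)=(669*31+632)%997=434 -> [434]
  root = 434 != target 664
Candidate B produces the target root.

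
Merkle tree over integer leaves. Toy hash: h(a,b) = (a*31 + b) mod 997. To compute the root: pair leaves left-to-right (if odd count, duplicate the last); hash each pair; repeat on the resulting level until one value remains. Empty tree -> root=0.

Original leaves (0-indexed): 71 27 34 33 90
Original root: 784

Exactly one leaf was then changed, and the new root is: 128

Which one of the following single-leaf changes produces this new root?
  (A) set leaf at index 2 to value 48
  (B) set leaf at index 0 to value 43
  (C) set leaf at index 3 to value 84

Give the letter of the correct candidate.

Original leaves: [71, 27, 34, 33, 90]
Target new root: 128
Try each candidate change and compute the resulting root:
Candidate A: set leaf[2] = 48 -> leaves = [71, 27, 48, 33, 90]
  L0: [71, 27, 48, 33, 90]
  L1: h(71,27)=(71*31+27)%997=234 h(48,33)=(48*31+33)%997=524 h(90,90)=(90*31+90)%997=886 -> [234, 524, 886]
  L2: h(234,524)=(234*31+524)%997=799 h(886,886)=(886*31+886)%997=436 -> [799, 436]
  L3: h(799,436)=(799*31+436)%997=280 -> [280]
  root = 280 != target 128
Candidate B: set leaf[0] = 43 -> leaves = [43, 27, 34, 33, 90]
  L0: [43, 27, 34, 33, 90]
  L1: h(43,27)=(43*31+27)%997=363 h(34,33)=(34*31+33)%997=90 h(90,90)=(90*31+90)%997=886 -> [363, 90, 886]
  L2: h(363,90)=(363*31+90)%997=376 h(886,886)=(886*31+886)%997=436 -> [376, 436]
  L3: h(376,436)=(376*31+436)%997=128 -> [128]
  root = 128 == target 128  ** MATCH **
Candidate C: set leaf[3] = 84 -> leaves = [71, 27, 34, 84, 90]
  L0: [71, 27, 34, 84, 90]
  L1: h(71,27)=(71*31+27)%997=234 h(34,84)=(34*31+84)%997=141 h(90,90)=(90*31+90)%997=886 -> [234, 141, 886]
  L2: h(234,141)=(234*31+141)%997=416 h(886,886)=(886*31+886)%997=436 -> [416, 436]
  L3: h(416,436)=(416*31+436)%997=371 -> [371]
  root = 371 != target 128
Candidate B produces the target root.

Answer: B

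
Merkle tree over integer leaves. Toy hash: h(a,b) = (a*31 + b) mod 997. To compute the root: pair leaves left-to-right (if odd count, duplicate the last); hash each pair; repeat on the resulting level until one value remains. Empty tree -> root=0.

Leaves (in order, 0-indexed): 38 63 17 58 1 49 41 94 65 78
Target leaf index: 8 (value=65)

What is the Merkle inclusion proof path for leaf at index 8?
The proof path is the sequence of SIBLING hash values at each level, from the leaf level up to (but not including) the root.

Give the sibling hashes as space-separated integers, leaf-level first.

L0 (leaves): [38, 63, 17, 58, 1, 49, 41, 94, 65, 78], target index=8
L1: h(38,63)=(38*31+63)%997=244 [pair 0] h(17,58)=(17*31+58)%997=585 [pair 1] h(1,49)=(1*31+49)%997=80 [pair 2] h(41,94)=(41*31+94)%997=368 [pair 3] h(65,78)=(65*31+78)%997=99 [pair 4] -> [244, 585, 80, 368, 99]
  Sibling for proof at L0: 78
L2: h(244,585)=(244*31+585)%997=173 [pair 0] h(80,368)=(80*31+368)%997=854 [pair 1] h(99,99)=(99*31+99)%997=177 [pair 2] -> [173, 854, 177]
  Sibling for proof at L1: 99
L3: h(173,854)=(173*31+854)%997=235 [pair 0] h(177,177)=(177*31+177)%997=679 [pair 1] -> [235, 679]
  Sibling for proof at L2: 177
L4: h(235,679)=(235*31+679)%997=985 [pair 0] -> [985]
  Sibling for proof at L3: 235
Root: 985
Proof path (sibling hashes from leaf to root): [78, 99, 177, 235]

Answer: 78 99 177 235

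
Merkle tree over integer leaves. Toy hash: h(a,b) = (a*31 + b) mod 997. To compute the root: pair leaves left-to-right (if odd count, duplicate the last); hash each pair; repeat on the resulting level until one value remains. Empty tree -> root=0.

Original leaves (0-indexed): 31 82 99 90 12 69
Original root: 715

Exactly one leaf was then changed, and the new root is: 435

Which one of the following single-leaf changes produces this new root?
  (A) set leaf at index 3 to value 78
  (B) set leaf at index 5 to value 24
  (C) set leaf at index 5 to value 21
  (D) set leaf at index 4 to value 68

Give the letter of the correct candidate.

Answer: D

Derivation:
Original leaves: [31, 82, 99, 90, 12, 69]
Target new root: 435
Try each candidate change and compute the resulting root:
Candidate A: set leaf[3] = 78 -> leaves = [31, 82, 99, 78, 12, 69]
  L0: [31, 82, 99, 78, 12, 69]
  L1: h(31,82)=(31*31+82)%997=46 h(99,78)=(99*31+78)%997=156 h(12,69)=(12*31+69)%997=441 -> [46, 156, 441]
  L2: h(46,156)=(46*31+156)%997=585 h(441,441)=(441*31+441)%997=154 -> [585, 154]
  L3: h(585,154)=(585*31+154)%997=343 -> [343]
  root = 343 != target 435
Candidate B: set leaf[5] = 24 -> leaves = [31, 82, 99, 90, 12, 24]
  L0: [31, 82, 99, 90, 12, 24]
  L1: h(31,82)=(31*31+82)%997=46 h(99,90)=(99*31+90)%997=168 h(12,24)=(12*31+24)%997=396 -> [46, 168, 396]
  L2: h(46,168)=(46*31+168)%997=597 h(396,396)=(396*31+396)%997=708 -> [597, 708]
  L3: h(597,708)=(597*31+708)%997=272 -> [272]
  root = 272 != target 435
Candidate C: set leaf[5] = 21 -> leaves = [31, 82, 99, 90, 12, 21]
  L0: [31, 82, 99, 90, 12, 21]
  L1: h(31,82)=(31*31+82)%997=46 h(99,90)=(99*31+90)%997=168 h(12,21)=(12*31+21)%997=393 -> [46, 168, 393]
  L2: h(46,168)=(46*31+168)%997=597 h(393,393)=(393*31+393)%997=612 -> [597, 612]
  L3: h(597,612)=(597*31+612)%997=176 -> [176]
  root = 176 != target 435
Candidate D: set leaf[4] = 68 -> leaves = [31, 82, 99, 90, 68, 69]
  L0: [31, 82, 99, 90, 68, 69]
  L1: h(31,82)=(31*31+82)%997=46 h(99,90)=(99*31+90)%997=168 h(68,69)=(68*31+69)%997=183 -> [46, 168, 183]
  L2: h(46,168)=(46*31+168)%997=597 h(183,183)=(183*31+183)%997=871 -> [597, 871]
  L3: h(597,871)=(597*31+871)%997=435 -> [435]
  root = 435 == target 435  ** MATCH **
Candidate D produces the target root.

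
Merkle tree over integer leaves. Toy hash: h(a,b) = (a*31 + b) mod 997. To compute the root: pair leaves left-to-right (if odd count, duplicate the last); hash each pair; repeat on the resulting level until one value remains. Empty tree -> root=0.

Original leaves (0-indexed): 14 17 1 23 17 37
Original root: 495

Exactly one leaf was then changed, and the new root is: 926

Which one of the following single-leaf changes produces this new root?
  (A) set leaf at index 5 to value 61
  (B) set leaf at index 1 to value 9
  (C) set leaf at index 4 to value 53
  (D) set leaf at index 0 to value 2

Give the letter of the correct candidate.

Original leaves: [14, 17, 1, 23, 17, 37]
Target new root: 926
Try each candidate change and compute the resulting root:
Candidate A: set leaf[5] = 61 -> leaves = [14, 17, 1, 23, 17, 61]
  L0: [14, 17, 1, 23, 17, 61]
  L1: h(14,17)=(14*31+17)%997=451 h(1,23)=(1*31+23)%997=54 h(17,61)=(17*31+61)%997=588 -> [451, 54, 588]
  L2: h(451,54)=(451*31+54)%997=77 h(588,588)=(588*31+588)%997=870 -> [77, 870]
  L3: h(77,870)=(77*31+870)%997=266 -> [266]
  root = 266 != target 926
Candidate B: set leaf[1] = 9 -> leaves = [14, 9, 1, 23, 17, 37]
  L0: [14, 9, 1, 23, 17, 37]
  L1: h(14,9)=(14*31+9)%997=443 h(1,23)=(1*31+23)%997=54 h(17,37)=(17*31+37)%997=564 -> [443, 54, 564]
  L2: h(443,54)=(443*31+54)%997=826 h(564,564)=(564*31+564)%997=102 -> [826, 102]
  L3: h(826,102)=(826*31+102)%997=783 -> [783]
  root = 783 != target 926
Candidate C: set leaf[4] = 53 -> leaves = [14, 17, 1, 23, 53, 37]
  L0: [14, 17, 1, 23, 53, 37]
  L1: h(14,17)=(14*31+17)%997=451 h(1,23)=(1*31+23)%997=54 h(53,37)=(53*31+37)%997=683 -> [451, 54, 683]
  L2: h(451,54)=(451*31+54)%997=77 h(683,683)=(683*31+683)%997=919 -> [77, 919]
  L3: h(77,919)=(77*31+919)%997=315 -> [315]
  root = 315 != target 926
Candidate D: set leaf[0] = 2 -> leaves = [2, 17, 1, 23, 17, 37]
  L0: [2, 17, 1, 23, 17, 37]
  L1: h(2,17)=(2*31+17)%997=79 h(1,23)=(1*31+23)%997=54 h(17,37)=(17*31+37)%997=564 -> [79, 54, 564]
  L2: h(79,54)=(79*31+54)%997=509 h(564,564)=(564*31+564)%997=102 -> [509, 102]
  L3: h(509,102)=(509*31+102)%997=926 -> [926]
  root = 926 == target 926  ** MATCH **
Candidate D produces the target root.

Answer: D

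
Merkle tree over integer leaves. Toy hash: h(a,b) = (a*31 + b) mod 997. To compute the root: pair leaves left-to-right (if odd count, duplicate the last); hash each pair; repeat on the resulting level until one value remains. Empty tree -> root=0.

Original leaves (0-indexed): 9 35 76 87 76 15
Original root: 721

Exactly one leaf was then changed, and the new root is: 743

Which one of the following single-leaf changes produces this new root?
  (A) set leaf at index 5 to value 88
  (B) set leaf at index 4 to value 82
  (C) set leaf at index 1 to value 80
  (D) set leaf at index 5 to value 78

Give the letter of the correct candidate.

Answer: D

Derivation:
Original leaves: [9, 35, 76, 87, 76, 15]
Target new root: 743
Try each candidate change and compute the resulting root:
Candidate A: set leaf[5] = 88 -> leaves = [9, 35, 76, 87, 76, 88]
  L0: [9, 35, 76, 87, 76, 88]
  L1: h(9,35)=(9*31+35)%997=314 h(76,87)=(76*31+87)%997=449 h(76,88)=(76*31+88)%997=450 -> [314, 449, 450]
  L2: h(314,449)=(314*31+449)%997=213 h(450,450)=(450*31+450)%997=442 -> [213, 442]
  L3: h(213,442)=(213*31+442)%997=66 -> [66]
  root = 66 != target 743
Candidate B: set leaf[4] = 82 -> leaves = [9, 35, 76, 87, 82, 15]
  L0: [9, 35, 76, 87, 82, 15]
  L1: h(9,35)=(9*31+35)%997=314 h(76,87)=(76*31+87)%997=449 h(82,15)=(82*31+15)%997=563 -> [314, 449, 563]
  L2: h(314,449)=(314*31+449)%997=213 h(563,563)=(563*31+563)%997=70 -> [213, 70]
  L3: h(213,70)=(213*31+70)%997=691 -> [691]
  root = 691 != target 743
Candidate C: set leaf[1] = 80 -> leaves = [9, 80, 76, 87, 76, 15]
  L0: [9, 80, 76, 87, 76, 15]
  L1: h(9,80)=(9*31+80)%997=359 h(76,87)=(76*31+87)%997=449 h(76,15)=(76*31+15)%997=377 -> [359, 449, 377]
  L2: h(359,449)=(359*31+449)%997=611 h(377,377)=(377*31+377)%997=100 -> [611, 100]
  L3: h(611,100)=(611*31+100)%997=98 -> [98]
  root = 98 != target 743
Candidate D: set leaf[5] = 78 -> leaves = [9, 35, 76, 87, 76, 78]
  L0: [9, 35, 76, 87, 76, 78]
  L1: h(9,35)=(9*31+35)%997=314 h(76,87)=(76*31+87)%997=449 h(76,78)=(76*31+78)%997=440 -> [314, 449, 440]
  L2: h(314,449)=(314*31+449)%997=213 h(440,440)=(440*31+440)%997=122 -> [213, 122]
  L3: h(213,122)=(213*31+122)%997=743 -> [743]
  root = 743 == target 743  ** MATCH **
Candidate D produces the target root.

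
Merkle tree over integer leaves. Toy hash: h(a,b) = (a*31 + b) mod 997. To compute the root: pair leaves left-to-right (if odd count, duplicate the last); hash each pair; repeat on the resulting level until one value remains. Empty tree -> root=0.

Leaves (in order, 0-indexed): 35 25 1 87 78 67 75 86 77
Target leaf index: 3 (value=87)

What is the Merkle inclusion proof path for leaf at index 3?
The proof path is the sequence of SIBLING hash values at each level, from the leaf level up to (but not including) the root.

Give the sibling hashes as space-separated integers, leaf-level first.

Answer: 1 113 683 726

Derivation:
L0 (leaves): [35, 25, 1, 87, 78, 67, 75, 86, 77], target index=3
L1: h(35,25)=(35*31+25)%997=113 [pair 0] h(1,87)=(1*31+87)%997=118 [pair 1] h(78,67)=(78*31+67)%997=491 [pair 2] h(75,86)=(75*31+86)%997=417 [pair 3] h(77,77)=(77*31+77)%997=470 [pair 4] -> [113, 118, 491, 417, 470]
  Sibling for proof at L0: 1
L2: h(113,118)=(113*31+118)%997=630 [pair 0] h(491,417)=(491*31+417)%997=683 [pair 1] h(470,470)=(470*31+470)%997=85 [pair 2] -> [630, 683, 85]
  Sibling for proof at L1: 113
L3: h(630,683)=(630*31+683)%997=273 [pair 0] h(85,85)=(85*31+85)%997=726 [pair 1] -> [273, 726]
  Sibling for proof at L2: 683
L4: h(273,726)=(273*31+726)%997=216 [pair 0] -> [216]
  Sibling for proof at L3: 726
Root: 216
Proof path (sibling hashes from leaf to root): [1, 113, 683, 726]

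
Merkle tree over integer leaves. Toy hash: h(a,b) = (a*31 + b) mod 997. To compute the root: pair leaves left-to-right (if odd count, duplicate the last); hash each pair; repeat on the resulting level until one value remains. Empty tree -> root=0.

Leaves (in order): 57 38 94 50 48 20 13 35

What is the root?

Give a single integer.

L0: [57, 38, 94, 50, 48, 20, 13, 35]
L1: h(57,38)=(57*31+38)%997=808 h(94,50)=(94*31+50)%997=970 h(48,20)=(48*31+20)%997=511 h(13,35)=(13*31+35)%997=438 -> [808, 970, 511, 438]
L2: h(808,970)=(808*31+970)%997=96 h(511,438)=(511*31+438)%997=327 -> [96, 327]
L3: h(96,327)=(96*31+327)%997=312 -> [312]

Answer: 312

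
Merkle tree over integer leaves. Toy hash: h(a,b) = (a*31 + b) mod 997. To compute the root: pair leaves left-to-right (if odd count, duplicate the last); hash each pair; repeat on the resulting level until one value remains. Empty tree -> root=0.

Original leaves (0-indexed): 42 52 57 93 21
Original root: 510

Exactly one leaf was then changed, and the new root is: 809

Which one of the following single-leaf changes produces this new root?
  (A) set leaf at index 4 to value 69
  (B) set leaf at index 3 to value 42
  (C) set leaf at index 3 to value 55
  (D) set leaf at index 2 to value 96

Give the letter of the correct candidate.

Original leaves: [42, 52, 57, 93, 21]
Target new root: 809
Try each candidate change and compute the resulting root:
Candidate A: set leaf[4] = 69 -> leaves = [42, 52, 57, 93, 69]
  L0: [42, 52, 57, 93, 69]
  L1: h(42,52)=(42*31+52)%997=357 h(57,93)=(57*31+93)%997=863 h(69,69)=(69*31+69)%997=214 -> [357, 863, 214]
  L2: h(357,863)=(357*31+863)%997=963 h(214,214)=(214*31+214)%997=866 -> [963, 866]
  L3: h(963,866)=(963*31+866)%997=809 -> [809]
  root = 809 == target 809  ** MATCH **
Candidate B: set leaf[3] = 42 -> leaves = [42, 52, 57, 42, 21]
  L0: [42, 52, 57, 42, 21]
  L1: h(42,52)=(42*31+52)%997=357 h(57,42)=(57*31+42)%997=812 h(21,21)=(21*31+21)%997=672 -> [357, 812, 672]
  L2: h(357,812)=(357*31+812)%997=912 h(672,672)=(672*31+672)%997=567 -> [912, 567]
  L3: h(912,567)=(912*31+567)%997=923 -> [923]
  root = 923 != target 809
Candidate C: set leaf[3] = 55 -> leaves = [42, 52, 57, 55, 21]
  L0: [42, 52, 57, 55, 21]
  L1: h(42,52)=(42*31+52)%997=357 h(57,55)=(57*31+55)%997=825 h(21,21)=(21*31+21)%997=672 -> [357, 825, 672]
  L2: h(357,825)=(357*31+825)%997=925 h(672,672)=(672*31+672)%997=567 -> [925, 567]
  L3: h(925,567)=(925*31+567)%997=329 -> [329]
  root = 329 != target 809
Candidate D: set leaf[2] = 96 -> leaves = [42, 52, 96, 93, 21]
  L0: [42, 52, 96, 93, 21]
  L1: h(42,52)=(42*31+52)%997=357 h(96,93)=(96*31+93)%997=78 h(21,21)=(21*31+21)%997=672 -> [357, 78, 672]
  L2: h(357,78)=(357*31+78)%997=178 h(672,672)=(672*31+672)%997=567 -> [178, 567]
  L3: h(178,567)=(178*31+567)%997=103 -> [103]
  root = 103 != target 809
Candidate A produces the target root.

Answer: A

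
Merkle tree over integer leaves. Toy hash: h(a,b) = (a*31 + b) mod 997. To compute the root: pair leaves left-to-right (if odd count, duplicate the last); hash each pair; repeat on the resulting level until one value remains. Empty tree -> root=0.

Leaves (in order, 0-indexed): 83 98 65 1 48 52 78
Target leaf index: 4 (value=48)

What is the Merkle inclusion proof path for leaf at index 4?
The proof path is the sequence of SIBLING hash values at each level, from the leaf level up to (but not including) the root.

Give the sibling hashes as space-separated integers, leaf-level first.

Answer: 52 502 72

Derivation:
L0 (leaves): [83, 98, 65, 1, 48, 52, 78], target index=4
L1: h(83,98)=(83*31+98)%997=677 [pair 0] h(65,1)=(65*31+1)%997=22 [pair 1] h(48,52)=(48*31+52)%997=543 [pair 2] h(78,78)=(78*31+78)%997=502 [pair 3] -> [677, 22, 543, 502]
  Sibling for proof at L0: 52
L2: h(677,22)=(677*31+22)%997=72 [pair 0] h(543,502)=(543*31+502)%997=386 [pair 1] -> [72, 386]
  Sibling for proof at L1: 502
L3: h(72,386)=(72*31+386)%997=624 [pair 0] -> [624]
  Sibling for proof at L2: 72
Root: 624
Proof path (sibling hashes from leaf to root): [52, 502, 72]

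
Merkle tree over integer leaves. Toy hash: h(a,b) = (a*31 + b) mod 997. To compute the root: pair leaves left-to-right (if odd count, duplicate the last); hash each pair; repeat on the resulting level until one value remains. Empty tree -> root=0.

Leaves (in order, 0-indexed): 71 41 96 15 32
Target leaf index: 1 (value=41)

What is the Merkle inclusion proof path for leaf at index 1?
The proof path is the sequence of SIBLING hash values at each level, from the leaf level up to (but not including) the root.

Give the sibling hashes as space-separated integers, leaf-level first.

L0 (leaves): [71, 41, 96, 15, 32], target index=1
L1: h(71,41)=(71*31+41)%997=248 [pair 0] h(96,15)=(96*31+15)%997=0 [pair 1] h(32,32)=(32*31+32)%997=27 [pair 2] -> [248, 0, 27]
  Sibling for proof at L0: 71
L2: h(248,0)=(248*31+0)%997=709 [pair 0] h(27,27)=(27*31+27)%997=864 [pair 1] -> [709, 864]
  Sibling for proof at L1: 0
L3: h(709,864)=(709*31+864)%997=909 [pair 0] -> [909]
  Sibling for proof at L2: 864
Root: 909
Proof path (sibling hashes from leaf to root): [71, 0, 864]

Answer: 71 0 864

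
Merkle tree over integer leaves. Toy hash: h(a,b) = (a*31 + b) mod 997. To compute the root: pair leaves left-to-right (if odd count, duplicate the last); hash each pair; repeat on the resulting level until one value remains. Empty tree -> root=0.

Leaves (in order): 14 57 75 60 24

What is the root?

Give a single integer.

Answer: 78

Derivation:
L0: [14, 57, 75, 60, 24]
L1: h(14,57)=(14*31+57)%997=491 h(75,60)=(75*31+60)%997=391 h(24,24)=(24*31+24)%997=768 -> [491, 391, 768]
L2: h(491,391)=(491*31+391)%997=657 h(768,768)=(768*31+768)%997=648 -> [657, 648]
L3: h(657,648)=(657*31+648)%997=78 -> [78]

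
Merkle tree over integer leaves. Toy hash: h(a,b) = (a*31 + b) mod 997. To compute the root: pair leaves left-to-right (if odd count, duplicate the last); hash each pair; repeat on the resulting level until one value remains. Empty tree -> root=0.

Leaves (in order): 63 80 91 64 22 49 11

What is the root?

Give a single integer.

L0: [63, 80, 91, 64, 22, 49, 11]
L1: h(63,80)=(63*31+80)%997=39 h(91,64)=(91*31+64)%997=891 h(22,49)=(22*31+49)%997=731 h(11,11)=(11*31+11)%997=352 -> [39, 891, 731, 352]
L2: h(39,891)=(39*31+891)%997=106 h(731,352)=(731*31+352)%997=82 -> [106, 82]
L3: h(106,82)=(106*31+82)%997=377 -> [377]

Answer: 377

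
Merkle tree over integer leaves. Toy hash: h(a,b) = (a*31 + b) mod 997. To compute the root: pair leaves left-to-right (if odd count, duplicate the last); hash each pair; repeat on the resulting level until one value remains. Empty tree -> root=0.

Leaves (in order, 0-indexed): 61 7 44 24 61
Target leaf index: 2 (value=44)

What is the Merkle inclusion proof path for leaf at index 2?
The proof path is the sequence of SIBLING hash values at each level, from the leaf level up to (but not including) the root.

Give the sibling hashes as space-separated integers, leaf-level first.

Answer: 24 901 650

Derivation:
L0 (leaves): [61, 7, 44, 24, 61], target index=2
L1: h(61,7)=(61*31+7)%997=901 [pair 0] h(44,24)=(44*31+24)%997=391 [pair 1] h(61,61)=(61*31+61)%997=955 [pair 2] -> [901, 391, 955]
  Sibling for proof at L0: 24
L2: h(901,391)=(901*31+391)%997=406 [pair 0] h(955,955)=(955*31+955)%997=650 [pair 1] -> [406, 650]
  Sibling for proof at L1: 901
L3: h(406,650)=(406*31+650)%997=275 [pair 0] -> [275]
  Sibling for proof at L2: 650
Root: 275
Proof path (sibling hashes from leaf to root): [24, 901, 650]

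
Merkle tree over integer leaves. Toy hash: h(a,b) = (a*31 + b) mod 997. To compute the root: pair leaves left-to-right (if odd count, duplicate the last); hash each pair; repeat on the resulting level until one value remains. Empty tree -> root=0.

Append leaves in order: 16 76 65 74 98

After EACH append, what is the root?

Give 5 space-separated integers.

Answer: 16 572 869 878 951

Derivation:
After append 16 (leaves=[16]):
  L0: [16]
  root=16
After append 76 (leaves=[16, 76]):
  L0: [16, 76]
  L1: h(16,76)=(16*31+76)%997=572 -> [572]
  root=572
After append 65 (leaves=[16, 76, 65]):
  L0: [16, 76, 65]
  L1: h(16,76)=(16*31+76)%997=572 h(65,65)=(65*31+65)%997=86 -> [572, 86]
  L2: h(572,86)=(572*31+86)%997=869 -> [869]
  root=869
After append 74 (leaves=[16, 76, 65, 74]):
  L0: [16, 76, 65, 74]
  L1: h(16,76)=(16*31+76)%997=572 h(65,74)=(65*31+74)%997=95 -> [572, 95]
  L2: h(572,95)=(572*31+95)%997=878 -> [878]
  root=878
After append 98 (leaves=[16, 76, 65, 74, 98]):
  L0: [16, 76, 65, 74, 98]
  L1: h(16,76)=(16*31+76)%997=572 h(65,74)=(65*31+74)%997=95 h(98,98)=(98*31+98)%997=145 -> [572, 95, 145]
  L2: h(572,95)=(572*31+95)%997=878 h(145,145)=(145*31+145)%997=652 -> [878, 652]
  L3: h(878,652)=(878*31+652)%997=951 -> [951]
  root=951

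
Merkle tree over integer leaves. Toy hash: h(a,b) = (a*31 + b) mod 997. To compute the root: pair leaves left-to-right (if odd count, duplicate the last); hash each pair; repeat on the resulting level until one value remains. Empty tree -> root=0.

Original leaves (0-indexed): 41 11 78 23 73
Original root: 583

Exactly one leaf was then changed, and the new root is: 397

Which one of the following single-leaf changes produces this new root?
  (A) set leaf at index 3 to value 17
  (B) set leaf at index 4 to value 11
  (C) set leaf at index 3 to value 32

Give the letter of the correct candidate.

Original leaves: [41, 11, 78, 23, 73]
Target new root: 397
Try each candidate change and compute the resulting root:
Candidate A: set leaf[3] = 17 -> leaves = [41, 11, 78, 17, 73]
  L0: [41, 11, 78, 17, 73]
  L1: h(41,11)=(41*31+11)%997=285 h(78,17)=(78*31+17)%997=441 h(73,73)=(73*31+73)%997=342 -> [285, 441, 342]
  L2: h(285,441)=(285*31+441)%997=303 h(342,342)=(342*31+342)%997=974 -> [303, 974]
  L3: h(303,974)=(303*31+974)%997=397 -> [397]
  root = 397 == target 397  ** MATCH **
Candidate B: set leaf[4] = 11 -> leaves = [41, 11, 78, 23, 11]
  L0: [41, 11, 78, 23, 11]
  L1: h(41,11)=(41*31+11)%997=285 h(78,23)=(78*31+23)%997=447 h(11,11)=(11*31+11)%997=352 -> [285, 447, 352]
  L2: h(285,447)=(285*31+447)%997=309 h(352,352)=(352*31+352)%997=297 -> [309, 297]
  L3: h(309,297)=(309*31+297)%997=903 -> [903]
  root = 903 != target 397
Candidate C: set leaf[3] = 32 -> leaves = [41, 11, 78, 32, 73]
  L0: [41, 11, 78, 32, 73]
  L1: h(41,11)=(41*31+11)%997=285 h(78,32)=(78*31+32)%997=456 h(73,73)=(73*31+73)%997=342 -> [285, 456, 342]
  L2: h(285,456)=(285*31+456)%997=318 h(342,342)=(342*31+342)%997=974 -> [318, 974]
  L3: h(318,974)=(318*31+974)%997=862 -> [862]
  root = 862 != target 397
Candidate A produces the target root.

Answer: A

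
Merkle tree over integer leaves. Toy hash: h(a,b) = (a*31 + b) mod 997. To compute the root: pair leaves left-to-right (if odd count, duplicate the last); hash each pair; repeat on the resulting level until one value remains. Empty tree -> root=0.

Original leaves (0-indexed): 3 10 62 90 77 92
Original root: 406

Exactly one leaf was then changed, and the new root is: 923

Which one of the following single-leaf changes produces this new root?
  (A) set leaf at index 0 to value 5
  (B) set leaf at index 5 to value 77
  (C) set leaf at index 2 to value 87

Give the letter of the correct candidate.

Answer: B

Derivation:
Original leaves: [3, 10, 62, 90, 77, 92]
Target new root: 923
Try each candidate change and compute the resulting root:
Candidate A: set leaf[0] = 5 -> leaves = [5, 10, 62, 90, 77, 92]
  L0: [5, 10, 62, 90, 77, 92]
  L1: h(5,10)=(5*31+10)%997=165 h(62,90)=(62*31+90)%997=18 h(77,92)=(77*31+92)%997=485 -> [165, 18, 485]
  L2: h(165,18)=(165*31+18)%997=148 h(485,485)=(485*31+485)%997=565 -> [148, 565]
  L3: h(148,565)=(148*31+565)%997=168 -> [168]
  root = 168 != target 923
Candidate B: set leaf[5] = 77 -> leaves = [3, 10, 62, 90, 77, 77]
  L0: [3, 10, 62, 90, 77, 77]
  L1: h(3,10)=(3*31+10)%997=103 h(62,90)=(62*31+90)%997=18 h(77,77)=(77*31+77)%997=470 -> [103, 18, 470]
  L2: h(103,18)=(103*31+18)%997=220 h(470,470)=(470*31+470)%997=85 -> [220, 85]
  L3: h(220,85)=(220*31+85)%997=923 -> [923]
  root = 923 == target 923  ** MATCH **
Candidate C: set leaf[2] = 87 -> leaves = [3, 10, 87, 90, 77, 92]
  L0: [3, 10, 87, 90, 77, 92]
  L1: h(3,10)=(3*31+10)%997=103 h(87,90)=(87*31+90)%997=793 h(77,92)=(77*31+92)%997=485 -> [103, 793, 485]
  L2: h(103,793)=(103*31+793)%997=995 h(485,485)=(485*31+485)%997=565 -> [995, 565]
  L3: h(995,565)=(995*31+565)%997=503 -> [503]
  root = 503 != target 923
Candidate B produces the target root.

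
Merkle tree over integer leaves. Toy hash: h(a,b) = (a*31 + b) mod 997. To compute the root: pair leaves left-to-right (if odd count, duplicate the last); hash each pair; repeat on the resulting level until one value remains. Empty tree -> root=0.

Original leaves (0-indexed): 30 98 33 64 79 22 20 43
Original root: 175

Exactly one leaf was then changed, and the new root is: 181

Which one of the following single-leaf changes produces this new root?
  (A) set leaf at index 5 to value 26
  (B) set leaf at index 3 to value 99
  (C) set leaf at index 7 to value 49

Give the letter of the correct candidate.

Original leaves: [30, 98, 33, 64, 79, 22, 20, 43]
Target new root: 181
Try each candidate change and compute the resulting root:
Candidate A: set leaf[5] = 26 -> leaves = [30, 98, 33, 64, 79, 26, 20, 43]
  L0: [30, 98, 33, 64, 79, 26, 20, 43]
  L1: h(30,98)=(30*31+98)%997=31 h(33,64)=(33*31+64)%997=90 h(79,26)=(79*31+26)%997=481 h(20,43)=(20*31+43)%997=663 -> [31, 90, 481, 663]
  L2: h(31,90)=(31*31+90)%997=54 h(481,663)=(481*31+663)%997=619 -> [54, 619]
  L3: h(54,619)=(54*31+619)%997=299 -> [299]
  root = 299 != target 181
Candidate B: set leaf[3] = 99 -> leaves = [30, 98, 33, 99, 79, 22, 20, 43]
  L0: [30, 98, 33, 99, 79, 22, 20, 43]
  L1: h(30,98)=(30*31+98)%997=31 h(33,99)=(33*31+99)%997=125 h(79,22)=(79*31+22)%997=477 h(20,43)=(20*31+43)%997=663 -> [31, 125, 477, 663]
  L2: h(31,125)=(31*31+125)%997=89 h(477,663)=(477*31+663)%997=495 -> [89, 495]
  L3: h(89,495)=(89*31+495)%997=263 -> [263]
  root = 263 != target 181
Candidate C: set leaf[7] = 49 -> leaves = [30, 98, 33, 64, 79, 22, 20, 49]
  L0: [30, 98, 33, 64, 79, 22, 20, 49]
  L1: h(30,98)=(30*31+98)%997=31 h(33,64)=(33*31+64)%997=90 h(79,22)=(79*31+22)%997=477 h(20,49)=(20*31+49)%997=669 -> [31, 90, 477, 669]
  L2: h(31,90)=(31*31+90)%997=54 h(477,669)=(477*31+669)%997=501 -> [54, 501]
  L3: h(54,501)=(54*31+501)%997=181 -> [181]
  root = 181 == target 181  ** MATCH **
Candidate C produces the target root.

Answer: C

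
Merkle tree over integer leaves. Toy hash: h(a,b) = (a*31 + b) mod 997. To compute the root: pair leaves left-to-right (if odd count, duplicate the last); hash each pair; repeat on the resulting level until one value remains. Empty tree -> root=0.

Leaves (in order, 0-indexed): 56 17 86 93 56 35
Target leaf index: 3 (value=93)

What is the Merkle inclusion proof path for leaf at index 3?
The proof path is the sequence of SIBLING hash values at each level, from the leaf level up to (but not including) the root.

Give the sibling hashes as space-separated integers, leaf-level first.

Answer: 86 756 840

Derivation:
L0 (leaves): [56, 17, 86, 93, 56, 35], target index=3
L1: h(56,17)=(56*31+17)%997=756 [pair 0] h(86,93)=(86*31+93)%997=765 [pair 1] h(56,35)=(56*31+35)%997=774 [pair 2] -> [756, 765, 774]
  Sibling for proof at L0: 86
L2: h(756,765)=(756*31+765)%997=273 [pair 0] h(774,774)=(774*31+774)%997=840 [pair 1] -> [273, 840]
  Sibling for proof at L1: 756
L3: h(273,840)=(273*31+840)%997=330 [pair 0] -> [330]
  Sibling for proof at L2: 840
Root: 330
Proof path (sibling hashes from leaf to root): [86, 756, 840]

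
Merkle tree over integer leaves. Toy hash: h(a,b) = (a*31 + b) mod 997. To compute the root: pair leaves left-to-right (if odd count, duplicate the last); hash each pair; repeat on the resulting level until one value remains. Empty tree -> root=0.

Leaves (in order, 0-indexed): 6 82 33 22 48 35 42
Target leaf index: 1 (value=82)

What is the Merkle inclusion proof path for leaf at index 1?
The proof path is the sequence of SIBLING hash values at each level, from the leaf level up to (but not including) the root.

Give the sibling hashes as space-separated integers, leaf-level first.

Answer: 6 48 701

Derivation:
L0 (leaves): [6, 82, 33, 22, 48, 35, 42], target index=1
L1: h(6,82)=(6*31+82)%997=268 [pair 0] h(33,22)=(33*31+22)%997=48 [pair 1] h(48,35)=(48*31+35)%997=526 [pair 2] h(42,42)=(42*31+42)%997=347 [pair 3] -> [268, 48, 526, 347]
  Sibling for proof at L0: 6
L2: h(268,48)=(268*31+48)%997=380 [pair 0] h(526,347)=(526*31+347)%997=701 [pair 1] -> [380, 701]
  Sibling for proof at L1: 48
L3: h(380,701)=(380*31+701)%997=517 [pair 0] -> [517]
  Sibling for proof at L2: 701
Root: 517
Proof path (sibling hashes from leaf to root): [6, 48, 701]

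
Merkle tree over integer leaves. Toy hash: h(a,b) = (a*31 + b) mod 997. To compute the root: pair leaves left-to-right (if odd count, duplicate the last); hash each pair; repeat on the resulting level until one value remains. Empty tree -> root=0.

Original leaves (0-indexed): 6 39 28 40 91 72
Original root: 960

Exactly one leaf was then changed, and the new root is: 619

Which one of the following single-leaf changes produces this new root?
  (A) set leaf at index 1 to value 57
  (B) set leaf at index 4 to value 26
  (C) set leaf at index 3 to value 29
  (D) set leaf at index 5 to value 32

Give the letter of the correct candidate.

Original leaves: [6, 39, 28, 40, 91, 72]
Target new root: 619
Try each candidate change and compute the resulting root:
Candidate A: set leaf[1] = 57 -> leaves = [6, 57, 28, 40, 91, 72]
  L0: [6, 57, 28, 40, 91, 72]
  L1: h(6,57)=(6*31+57)%997=243 h(28,40)=(28*31+40)%997=908 h(91,72)=(91*31+72)%997=899 -> [243, 908, 899]
  L2: h(243,908)=(243*31+908)%997=465 h(899,899)=(899*31+899)%997=852 -> [465, 852]
  L3: h(465,852)=(465*31+852)%997=312 -> [312]
  root = 312 != target 619
Candidate B: set leaf[4] = 26 -> leaves = [6, 39, 28, 40, 26, 72]
  L0: [6, 39, 28, 40, 26, 72]
  L1: h(6,39)=(6*31+39)%997=225 h(28,40)=(28*31+40)%997=908 h(26,72)=(26*31+72)%997=878 -> [225, 908, 878]
  L2: h(225,908)=(225*31+908)%997=904 h(878,878)=(878*31+878)%997=180 -> [904, 180]
  L3: h(904,180)=(904*31+180)%997=288 -> [288]
  root = 288 != target 619
Candidate C: set leaf[3] = 29 -> leaves = [6, 39, 28, 29, 91, 72]
  L0: [6, 39, 28, 29, 91, 72]
  L1: h(6,39)=(6*31+39)%997=225 h(28,29)=(28*31+29)%997=897 h(91,72)=(91*31+72)%997=899 -> [225, 897, 899]
  L2: h(225,897)=(225*31+897)%997=893 h(899,899)=(899*31+899)%997=852 -> [893, 852]
  L3: h(893,852)=(893*31+852)%997=619 -> [619]
  root = 619 == target 619  ** MATCH **
Candidate D: set leaf[5] = 32 -> leaves = [6, 39, 28, 40, 91, 32]
  L0: [6, 39, 28, 40, 91, 32]
  L1: h(6,39)=(6*31+39)%997=225 h(28,40)=(28*31+40)%997=908 h(91,32)=(91*31+32)%997=859 -> [225, 908, 859]
  L2: h(225,908)=(225*31+908)%997=904 h(859,859)=(859*31+859)%997=569 -> [904, 569]
  L3: h(904,569)=(904*31+569)%997=677 -> [677]
  root = 677 != target 619
Candidate C produces the target root.

Answer: C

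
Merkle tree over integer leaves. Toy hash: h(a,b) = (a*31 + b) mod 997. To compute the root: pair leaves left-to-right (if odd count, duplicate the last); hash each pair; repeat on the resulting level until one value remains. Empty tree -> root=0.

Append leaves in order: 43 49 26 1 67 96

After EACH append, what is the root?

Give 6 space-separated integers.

Answer: 43 385 803 778 5 933

Derivation:
After append 43 (leaves=[43]):
  L0: [43]
  root=43
After append 49 (leaves=[43, 49]):
  L0: [43, 49]
  L1: h(43,49)=(43*31+49)%997=385 -> [385]
  root=385
After append 26 (leaves=[43, 49, 26]):
  L0: [43, 49, 26]
  L1: h(43,49)=(43*31+49)%997=385 h(26,26)=(26*31+26)%997=832 -> [385, 832]
  L2: h(385,832)=(385*31+832)%997=803 -> [803]
  root=803
After append 1 (leaves=[43, 49, 26, 1]):
  L0: [43, 49, 26, 1]
  L1: h(43,49)=(43*31+49)%997=385 h(26,1)=(26*31+1)%997=807 -> [385, 807]
  L2: h(385,807)=(385*31+807)%997=778 -> [778]
  root=778
After append 67 (leaves=[43, 49, 26, 1, 67]):
  L0: [43, 49, 26, 1, 67]
  L1: h(43,49)=(43*31+49)%997=385 h(26,1)=(26*31+1)%997=807 h(67,67)=(67*31+67)%997=150 -> [385, 807, 150]
  L2: h(385,807)=(385*31+807)%997=778 h(150,150)=(150*31+150)%997=812 -> [778, 812]
  L3: h(778,812)=(778*31+812)%997=5 -> [5]
  root=5
After append 96 (leaves=[43, 49, 26, 1, 67, 96]):
  L0: [43, 49, 26, 1, 67, 96]
  L1: h(43,49)=(43*31+49)%997=385 h(26,1)=(26*31+1)%997=807 h(67,96)=(67*31+96)%997=179 -> [385, 807, 179]
  L2: h(385,807)=(385*31+807)%997=778 h(179,179)=(179*31+179)%997=743 -> [778, 743]
  L3: h(778,743)=(778*31+743)%997=933 -> [933]
  root=933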